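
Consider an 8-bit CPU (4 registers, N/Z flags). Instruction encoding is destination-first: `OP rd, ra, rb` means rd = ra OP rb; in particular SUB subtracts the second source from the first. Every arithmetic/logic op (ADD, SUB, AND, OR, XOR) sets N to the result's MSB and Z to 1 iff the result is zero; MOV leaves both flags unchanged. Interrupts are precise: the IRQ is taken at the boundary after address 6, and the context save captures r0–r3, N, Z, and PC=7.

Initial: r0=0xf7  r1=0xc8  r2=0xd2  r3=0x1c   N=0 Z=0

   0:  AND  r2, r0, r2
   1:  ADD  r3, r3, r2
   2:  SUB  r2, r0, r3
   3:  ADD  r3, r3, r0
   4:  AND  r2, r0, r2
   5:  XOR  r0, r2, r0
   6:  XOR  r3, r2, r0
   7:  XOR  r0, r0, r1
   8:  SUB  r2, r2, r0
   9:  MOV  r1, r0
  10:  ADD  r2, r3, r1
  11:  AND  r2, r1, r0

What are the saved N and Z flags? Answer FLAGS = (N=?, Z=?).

after  0: r0=0xf7 r1=0xc8 r2=0xd2 r3=0x1c  N=1 Z=0
after  1: r0=0xf7 r1=0xc8 r2=0xd2 r3=0xee  N=1 Z=0
after  2: r0=0xf7 r1=0xc8 r2=0x09 r3=0xee  N=0 Z=0
after  3: r0=0xf7 r1=0xc8 r2=0x09 r3=0xe5  N=1 Z=0
after  4: r0=0xf7 r1=0xc8 r2=0x01 r3=0xe5  N=0 Z=0
after  5: r0=0xf6 r1=0xc8 r2=0x01 r3=0xe5  N=1 Z=0
after  6: r0=0xf6 r1=0xc8 r2=0x01 r3=0xf7  N=1 Z=0
-- IRQ taken; context saved, return-PC = 7 --

FLAGS = (N=1, Z=0)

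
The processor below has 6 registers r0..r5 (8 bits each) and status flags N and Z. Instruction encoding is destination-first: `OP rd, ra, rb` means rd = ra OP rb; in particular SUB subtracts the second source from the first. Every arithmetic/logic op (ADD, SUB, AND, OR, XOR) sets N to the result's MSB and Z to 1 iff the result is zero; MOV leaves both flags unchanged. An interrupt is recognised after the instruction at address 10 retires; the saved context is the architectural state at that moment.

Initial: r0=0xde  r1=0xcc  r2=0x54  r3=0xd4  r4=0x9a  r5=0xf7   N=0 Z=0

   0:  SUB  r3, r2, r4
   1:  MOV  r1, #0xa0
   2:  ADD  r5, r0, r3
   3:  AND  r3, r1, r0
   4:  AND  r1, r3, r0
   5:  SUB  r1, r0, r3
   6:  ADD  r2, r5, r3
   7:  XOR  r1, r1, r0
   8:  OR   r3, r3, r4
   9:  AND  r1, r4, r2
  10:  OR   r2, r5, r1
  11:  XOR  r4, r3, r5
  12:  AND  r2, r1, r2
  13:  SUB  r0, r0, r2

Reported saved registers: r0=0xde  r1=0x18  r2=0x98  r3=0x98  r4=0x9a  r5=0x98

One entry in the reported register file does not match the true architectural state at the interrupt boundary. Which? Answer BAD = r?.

BAD = r3

after  0: r0=0xde r1=0xcc r2=0x54 r3=0xba r4=0x9a r5=0xf7  N=1 Z=0
after  1: r0=0xde r1=0xa0 r2=0x54 r3=0xba r4=0x9a r5=0xf7  N=1 Z=0
after  2: r0=0xde r1=0xa0 r2=0x54 r3=0xba r4=0x9a r5=0x98  N=1 Z=0
after  3: r0=0xde r1=0xa0 r2=0x54 r3=0x80 r4=0x9a r5=0x98  N=1 Z=0
after  4: r0=0xde r1=0x80 r2=0x54 r3=0x80 r4=0x9a r5=0x98  N=1 Z=0
after  5: r0=0xde r1=0x5e r2=0x54 r3=0x80 r4=0x9a r5=0x98  N=0 Z=0
after  6: r0=0xde r1=0x5e r2=0x18 r3=0x80 r4=0x9a r5=0x98  N=0 Z=0
after  7: r0=0xde r1=0x80 r2=0x18 r3=0x80 r4=0x9a r5=0x98  N=1 Z=0
after  8: r0=0xde r1=0x80 r2=0x18 r3=0x9a r4=0x9a r5=0x98  N=1 Z=0
after  9: r0=0xde r1=0x18 r2=0x18 r3=0x9a r4=0x9a r5=0x98  N=0 Z=0
after 10: r0=0xde r1=0x18 r2=0x98 r3=0x9a r4=0x9a r5=0x98  N=1 Z=0
-- IRQ taken; context saved, return-PC = 11 --
mismatch: r3: reported 0x98 vs actual 0x9a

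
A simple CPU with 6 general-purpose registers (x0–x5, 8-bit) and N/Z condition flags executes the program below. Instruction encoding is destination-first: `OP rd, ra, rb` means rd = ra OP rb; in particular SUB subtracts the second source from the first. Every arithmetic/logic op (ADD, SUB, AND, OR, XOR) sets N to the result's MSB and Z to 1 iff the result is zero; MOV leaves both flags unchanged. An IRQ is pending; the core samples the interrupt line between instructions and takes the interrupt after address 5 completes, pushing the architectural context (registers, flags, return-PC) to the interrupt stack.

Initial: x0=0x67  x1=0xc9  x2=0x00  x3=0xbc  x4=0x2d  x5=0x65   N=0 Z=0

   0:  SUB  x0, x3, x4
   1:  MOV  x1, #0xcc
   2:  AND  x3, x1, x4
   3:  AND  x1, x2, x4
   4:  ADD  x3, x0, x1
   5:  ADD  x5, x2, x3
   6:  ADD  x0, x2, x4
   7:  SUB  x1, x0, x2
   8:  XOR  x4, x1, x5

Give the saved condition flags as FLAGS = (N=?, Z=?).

after  0: x0=0x8f x1=0xc9 x2=0x00 x3=0xbc x4=0x2d x5=0x65  N=1 Z=0
after  1: x0=0x8f x1=0xcc x2=0x00 x3=0xbc x4=0x2d x5=0x65  N=1 Z=0
after  2: x0=0x8f x1=0xcc x2=0x00 x3=0x0c x4=0x2d x5=0x65  N=0 Z=0
after  3: x0=0x8f x1=0x00 x2=0x00 x3=0x0c x4=0x2d x5=0x65  N=0 Z=1
after  4: x0=0x8f x1=0x00 x2=0x00 x3=0x8f x4=0x2d x5=0x65  N=1 Z=0
after  5: x0=0x8f x1=0x00 x2=0x00 x3=0x8f x4=0x2d x5=0x8f  N=1 Z=0
-- IRQ taken; context saved, return-PC = 6 --

FLAGS = (N=1, Z=0)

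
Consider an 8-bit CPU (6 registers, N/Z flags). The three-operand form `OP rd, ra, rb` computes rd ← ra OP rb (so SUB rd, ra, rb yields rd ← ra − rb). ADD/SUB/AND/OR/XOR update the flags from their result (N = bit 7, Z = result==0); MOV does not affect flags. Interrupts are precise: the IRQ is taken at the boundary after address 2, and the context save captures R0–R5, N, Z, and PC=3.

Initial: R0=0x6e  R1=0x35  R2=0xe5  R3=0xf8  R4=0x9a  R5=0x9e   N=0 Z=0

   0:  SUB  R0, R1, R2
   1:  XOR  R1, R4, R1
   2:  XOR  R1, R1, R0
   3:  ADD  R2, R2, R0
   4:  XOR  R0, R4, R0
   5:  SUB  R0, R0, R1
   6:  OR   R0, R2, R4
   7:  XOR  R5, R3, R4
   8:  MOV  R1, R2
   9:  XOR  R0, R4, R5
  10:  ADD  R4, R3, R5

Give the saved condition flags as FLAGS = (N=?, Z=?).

FLAGS = (N=1, Z=0)

after  0: R0=0x50 R1=0x35 R2=0xe5 R3=0xf8 R4=0x9a R5=0x9e  N=0 Z=0
after  1: R0=0x50 R1=0xaf R2=0xe5 R3=0xf8 R4=0x9a R5=0x9e  N=1 Z=0
after  2: R0=0x50 R1=0xff R2=0xe5 R3=0xf8 R4=0x9a R5=0x9e  N=1 Z=0
-- IRQ taken; context saved, return-PC = 3 --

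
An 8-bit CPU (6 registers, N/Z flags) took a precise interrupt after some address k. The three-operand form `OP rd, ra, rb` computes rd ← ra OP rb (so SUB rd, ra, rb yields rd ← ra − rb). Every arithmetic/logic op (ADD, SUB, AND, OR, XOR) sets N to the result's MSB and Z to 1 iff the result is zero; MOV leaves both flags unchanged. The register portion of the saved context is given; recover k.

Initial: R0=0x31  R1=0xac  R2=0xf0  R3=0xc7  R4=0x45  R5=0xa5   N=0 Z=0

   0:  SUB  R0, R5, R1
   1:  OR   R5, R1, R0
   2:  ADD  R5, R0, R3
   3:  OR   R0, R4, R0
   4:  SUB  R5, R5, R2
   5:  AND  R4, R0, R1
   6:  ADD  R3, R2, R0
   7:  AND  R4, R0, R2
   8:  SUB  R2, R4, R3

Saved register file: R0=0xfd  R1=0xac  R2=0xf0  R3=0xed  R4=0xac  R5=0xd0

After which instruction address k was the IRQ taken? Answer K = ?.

after  0: R0=0xf9 R1=0xac R2=0xf0 R3=0xc7 R4=0x45 R5=0xa5  N=1 Z=0
after  1: R0=0xf9 R1=0xac R2=0xf0 R3=0xc7 R4=0x45 R5=0xfd  N=1 Z=0
after  2: R0=0xf9 R1=0xac R2=0xf0 R3=0xc7 R4=0x45 R5=0xc0  N=1 Z=0
after  3: R0=0xfd R1=0xac R2=0xf0 R3=0xc7 R4=0x45 R5=0xc0  N=1 Z=0
after  4: R0=0xfd R1=0xac R2=0xf0 R3=0xc7 R4=0x45 R5=0xd0  N=1 Z=0
after  5: R0=0xfd R1=0xac R2=0xf0 R3=0xc7 R4=0xac R5=0xd0  N=1 Z=0
after  6: R0=0xfd R1=0xac R2=0xf0 R3=0xed R4=0xac R5=0xd0  N=1 Z=0
-- IRQ taken; context saved, return-PC = 7 --

K = 6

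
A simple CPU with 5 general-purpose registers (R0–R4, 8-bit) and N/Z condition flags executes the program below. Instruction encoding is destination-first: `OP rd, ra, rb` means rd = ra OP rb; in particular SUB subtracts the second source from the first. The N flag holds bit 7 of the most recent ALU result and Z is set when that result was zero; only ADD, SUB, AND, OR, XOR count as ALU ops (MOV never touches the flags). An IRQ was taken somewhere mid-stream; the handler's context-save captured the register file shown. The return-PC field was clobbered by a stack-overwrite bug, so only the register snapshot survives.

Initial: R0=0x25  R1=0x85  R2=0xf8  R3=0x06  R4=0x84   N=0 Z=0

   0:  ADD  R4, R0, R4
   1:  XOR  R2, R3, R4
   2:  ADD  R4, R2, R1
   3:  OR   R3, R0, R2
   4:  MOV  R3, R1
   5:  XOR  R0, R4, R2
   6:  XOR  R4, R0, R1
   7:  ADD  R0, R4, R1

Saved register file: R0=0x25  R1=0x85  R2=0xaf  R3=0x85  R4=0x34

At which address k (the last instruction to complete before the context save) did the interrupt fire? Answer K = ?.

after  0: R0=0x25 R1=0x85 R2=0xf8 R3=0x06 R4=0xa9  N=1 Z=0
after  1: R0=0x25 R1=0x85 R2=0xaf R3=0x06 R4=0xa9  N=1 Z=0
after  2: R0=0x25 R1=0x85 R2=0xaf R3=0x06 R4=0x34  N=0 Z=0
after  3: R0=0x25 R1=0x85 R2=0xaf R3=0xaf R4=0x34  N=1 Z=0
after  4: R0=0x25 R1=0x85 R2=0xaf R3=0x85 R4=0x34  N=1 Z=0
-- IRQ taken; context saved, return-PC = 5 --

K = 4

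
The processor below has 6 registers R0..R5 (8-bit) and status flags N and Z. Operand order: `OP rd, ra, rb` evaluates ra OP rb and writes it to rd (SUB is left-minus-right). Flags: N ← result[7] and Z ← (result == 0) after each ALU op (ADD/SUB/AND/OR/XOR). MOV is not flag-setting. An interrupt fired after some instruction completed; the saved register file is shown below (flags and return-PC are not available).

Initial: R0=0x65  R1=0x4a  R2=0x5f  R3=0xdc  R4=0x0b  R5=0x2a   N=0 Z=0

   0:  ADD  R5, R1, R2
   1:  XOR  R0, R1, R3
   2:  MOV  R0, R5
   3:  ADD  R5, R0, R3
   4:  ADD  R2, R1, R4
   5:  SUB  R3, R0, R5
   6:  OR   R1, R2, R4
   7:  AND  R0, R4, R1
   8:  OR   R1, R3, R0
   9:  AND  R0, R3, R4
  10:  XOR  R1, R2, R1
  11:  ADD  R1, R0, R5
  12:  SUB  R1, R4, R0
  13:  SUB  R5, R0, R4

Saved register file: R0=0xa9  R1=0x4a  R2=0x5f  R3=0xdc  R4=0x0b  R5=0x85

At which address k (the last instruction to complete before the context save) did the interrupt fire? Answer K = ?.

K = 3

after  0: R0=0x65 R1=0x4a R2=0x5f R3=0xdc R4=0x0b R5=0xa9  N=1 Z=0
after  1: R0=0x96 R1=0x4a R2=0x5f R3=0xdc R4=0x0b R5=0xa9  N=1 Z=0
after  2: R0=0xa9 R1=0x4a R2=0x5f R3=0xdc R4=0x0b R5=0xa9  N=1 Z=0
after  3: R0=0xa9 R1=0x4a R2=0x5f R3=0xdc R4=0x0b R5=0x85  N=1 Z=0
-- IRQ taken; context saved, return-PC = 4 --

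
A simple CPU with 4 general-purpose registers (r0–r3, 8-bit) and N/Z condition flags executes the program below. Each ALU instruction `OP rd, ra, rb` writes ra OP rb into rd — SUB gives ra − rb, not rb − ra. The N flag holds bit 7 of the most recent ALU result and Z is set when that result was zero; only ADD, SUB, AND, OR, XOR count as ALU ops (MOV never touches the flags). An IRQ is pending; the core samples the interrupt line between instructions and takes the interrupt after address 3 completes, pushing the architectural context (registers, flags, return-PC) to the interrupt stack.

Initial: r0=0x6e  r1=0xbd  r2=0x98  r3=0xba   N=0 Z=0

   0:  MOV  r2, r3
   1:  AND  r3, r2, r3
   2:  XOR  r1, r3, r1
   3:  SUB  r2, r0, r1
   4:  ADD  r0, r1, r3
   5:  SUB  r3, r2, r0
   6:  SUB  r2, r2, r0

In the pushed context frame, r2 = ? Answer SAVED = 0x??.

after  0: r0=0x6e r1=0xbd r2=0xba r3=0xba  N=0 Z=0
after  1: r0=0x6e r1=0xbd r2=0xba r3=0xba  N=1 Z=0
after  2: r0=0x6e r1=0x07 r2=0xba r3=0xba  N=0 Z=0
after  3: r0=0x6e r1=0x07 r2=0x67 r3=0xba  N=0 Z=0
-- IRQ taken; context saved, return-PC = 4 --

SAVED = 0x67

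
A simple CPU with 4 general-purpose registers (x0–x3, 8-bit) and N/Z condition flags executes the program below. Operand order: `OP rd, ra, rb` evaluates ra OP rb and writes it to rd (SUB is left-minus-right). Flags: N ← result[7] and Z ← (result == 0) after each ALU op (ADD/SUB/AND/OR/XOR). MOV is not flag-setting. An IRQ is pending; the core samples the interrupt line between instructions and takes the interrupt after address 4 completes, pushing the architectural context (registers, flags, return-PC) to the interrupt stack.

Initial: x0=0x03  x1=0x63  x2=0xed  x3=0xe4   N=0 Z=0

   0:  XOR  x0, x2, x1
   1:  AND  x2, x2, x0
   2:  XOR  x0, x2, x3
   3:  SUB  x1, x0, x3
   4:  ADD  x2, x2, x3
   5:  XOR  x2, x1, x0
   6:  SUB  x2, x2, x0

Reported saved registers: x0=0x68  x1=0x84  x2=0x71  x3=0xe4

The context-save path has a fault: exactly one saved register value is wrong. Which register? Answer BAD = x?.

after  0: x0=0x8e x1=0x63 x2=0xed x3=0xe4  N=1 Z=0
after  1: x0=0x8e x1=0x63 x2=0x8c x3=0xe4  N=1 Z=0
after  2: x0=0x68 x1=0x63 x2=0x8c x3=0xe4  N=0 Z=0
after  3: x0=0x68 x1=0x84 x2=0x8c x3=0xe4  N=1 Z=0
after  4: x0=0x68 x1=0x84 x2=0x70 x3=0xe4  N=0 Z=0
-- IRQ taken; context saved, return-PC = 5 --
mismatch: x2: reported 0x71 vs actual 0x70

BAD = x2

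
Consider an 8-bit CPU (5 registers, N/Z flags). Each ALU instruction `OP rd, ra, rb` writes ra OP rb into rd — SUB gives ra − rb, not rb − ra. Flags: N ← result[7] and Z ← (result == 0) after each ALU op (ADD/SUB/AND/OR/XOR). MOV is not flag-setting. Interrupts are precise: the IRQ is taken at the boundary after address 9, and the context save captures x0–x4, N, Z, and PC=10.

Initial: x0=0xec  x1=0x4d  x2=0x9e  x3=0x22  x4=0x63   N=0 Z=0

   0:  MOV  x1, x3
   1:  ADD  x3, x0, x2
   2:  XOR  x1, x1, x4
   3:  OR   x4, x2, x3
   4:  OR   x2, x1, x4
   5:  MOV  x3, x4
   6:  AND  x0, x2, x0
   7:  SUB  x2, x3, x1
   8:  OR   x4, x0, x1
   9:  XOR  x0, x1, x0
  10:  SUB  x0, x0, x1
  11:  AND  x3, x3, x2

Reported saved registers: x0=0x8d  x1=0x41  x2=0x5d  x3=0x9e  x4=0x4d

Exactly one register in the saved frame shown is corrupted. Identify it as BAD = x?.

BAD = x4

after  0: x0=0xec x1=0x22 x2=0x9e x3=0x22 x4=0x63  N=0 Z=0
after  1: x0=0xec x1=0x22 x2=0x9e x3=0x8a x4=0x63  N=1 Z=0
after  2: x0=0xec x1=0x41 x2=0x9e x3=0x8a x4=0x63  N=0 Z=0
after  3: x0=0xec x1=0x41 x2=0x9e x3=0x8a x4=0x9e  N=1 Z=0
after  4: x0=0xec x1=0x41 x2=0xdf x3=0x8a x4=0x9e  N=1 Z=0
after  5: x0=0xec x1=0x41 x2=0xdf x3=0x9e x4=0x9e  N=1 Z=0
after  6: x0=0xcc x1=0x41 x2=0xdf x3=0x9e x4=0x9e  N=1 Z=0
after  7: x0=0xcc x1=0x41 x2=0x5d x3=0x9e x4=0x9e  N=0 Z=0
after  8: x0=0xcc x1=0x41 x2=0x5d x3=0x9e x4=0xcd  N=1 Z=0
after  9: x0=0x8d x1=0x41 x2=0x5d x3=0x9e x4=0xcd  N=1 Z=0
-- IRQ taken; context saved, return-PC = 10 --
mismatch: x4: reported 0x4d vs actual 0xcd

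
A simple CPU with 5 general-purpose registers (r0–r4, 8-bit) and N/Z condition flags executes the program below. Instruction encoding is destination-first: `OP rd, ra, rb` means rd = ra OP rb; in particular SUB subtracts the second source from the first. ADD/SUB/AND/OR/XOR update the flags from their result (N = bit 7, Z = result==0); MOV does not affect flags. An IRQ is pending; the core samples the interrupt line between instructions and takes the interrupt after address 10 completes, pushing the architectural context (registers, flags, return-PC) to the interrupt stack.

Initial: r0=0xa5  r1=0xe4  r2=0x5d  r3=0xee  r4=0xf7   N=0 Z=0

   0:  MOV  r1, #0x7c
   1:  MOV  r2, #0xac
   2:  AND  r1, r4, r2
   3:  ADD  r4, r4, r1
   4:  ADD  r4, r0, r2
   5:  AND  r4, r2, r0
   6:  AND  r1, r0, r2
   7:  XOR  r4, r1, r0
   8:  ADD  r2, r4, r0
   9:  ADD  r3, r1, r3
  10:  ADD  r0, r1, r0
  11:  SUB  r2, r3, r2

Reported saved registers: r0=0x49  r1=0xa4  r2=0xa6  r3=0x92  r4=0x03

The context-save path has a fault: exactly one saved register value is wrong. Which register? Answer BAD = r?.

after  0: r0=0xa5 r1=0x7c r2=0x5d r3=0xee r4=0xf7  N=0 Z=0
after  1: r0=0xa5 r1=0x7c r2=0xac r3=0xee r4=0xf7  N=0 Z=0
after  2: r0=0xa5 r1=0xa4 r2=0xac r3=0xee r4=0xf7  N=1 Z=0
after  3: r0=0xa5 r1=0xa4 r2=0xac r3=0xee r4=0x9b  N=1 Z=0
after  4: r0=0xa5 r1=0xa4 r2=0xac r3=0xee r4=0x51  N=0 Z=0
after  5: r0=0xa5 r1=0xa4 r2=0xac r3=0xee r4=0xa4  N=1 Z=0
after  6: r0=0xa5 r1=0xa4 r2=0xac r3=0xee r4=0xa4  N=1 Z=0
after  7: r0=0xa5 r1=0xa4 r2=0xac r3=0xee r4=0x01  N=0 Z=0
after  8: r0=0xa5 r1=0xa4 r2=0xa6 r3=0xee r4=0x01  N=1 Z=0
after  9: r0=0xa5 r1=0xa4 r2=0xa6 r3=0x92 r4=0x01  N=1 Z=0
after 10: r0=0x49 r1=0xa4 r2=0xa6 r3=0x92 r4=0x01  N=0 Z=0
-- IRQ taken; context saved, return-PC = 11 --
mismatch: r4: reported 0x03 vs actual 0x01

BAD = r4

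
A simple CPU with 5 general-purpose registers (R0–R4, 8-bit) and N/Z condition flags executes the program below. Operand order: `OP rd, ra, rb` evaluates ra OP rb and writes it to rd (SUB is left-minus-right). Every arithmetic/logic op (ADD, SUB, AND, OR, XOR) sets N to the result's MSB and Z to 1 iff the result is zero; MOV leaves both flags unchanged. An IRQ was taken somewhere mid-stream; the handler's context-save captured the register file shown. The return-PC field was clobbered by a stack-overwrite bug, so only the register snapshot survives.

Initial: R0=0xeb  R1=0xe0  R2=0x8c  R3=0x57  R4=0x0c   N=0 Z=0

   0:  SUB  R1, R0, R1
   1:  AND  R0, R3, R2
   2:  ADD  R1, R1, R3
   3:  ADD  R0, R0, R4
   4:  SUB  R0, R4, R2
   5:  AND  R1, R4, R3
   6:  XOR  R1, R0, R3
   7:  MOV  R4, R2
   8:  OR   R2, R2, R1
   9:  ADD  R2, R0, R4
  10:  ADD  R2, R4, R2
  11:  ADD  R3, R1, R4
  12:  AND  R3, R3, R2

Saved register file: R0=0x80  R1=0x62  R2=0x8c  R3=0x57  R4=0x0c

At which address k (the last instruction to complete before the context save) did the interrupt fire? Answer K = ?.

K = 4

after  0: R0=0xeb R1=0x0b R2=0x8c R3=0x57 R4=0x0c  N=0 Z=0
after  1: R0=0x04 R1=0x0b R2=0x8c R3=0x57 R4=0x0c  N=0 Z=0
after  2: R0=0x04 R1=0x62 R2=0x8c R3=0x57 R4=0x0c  N=0 Z=0
after  3: R0=0x10 R1=0x62 R2=0x8c R3=0x57 R4=0x0c  N=0 Z=0
after  4: R0=0x80 R1=0x62 R2=0x8c R3=0x57 R4=0x0c  N=1 Z=0
-- IRQ taken; context saved, return-PC = 5 --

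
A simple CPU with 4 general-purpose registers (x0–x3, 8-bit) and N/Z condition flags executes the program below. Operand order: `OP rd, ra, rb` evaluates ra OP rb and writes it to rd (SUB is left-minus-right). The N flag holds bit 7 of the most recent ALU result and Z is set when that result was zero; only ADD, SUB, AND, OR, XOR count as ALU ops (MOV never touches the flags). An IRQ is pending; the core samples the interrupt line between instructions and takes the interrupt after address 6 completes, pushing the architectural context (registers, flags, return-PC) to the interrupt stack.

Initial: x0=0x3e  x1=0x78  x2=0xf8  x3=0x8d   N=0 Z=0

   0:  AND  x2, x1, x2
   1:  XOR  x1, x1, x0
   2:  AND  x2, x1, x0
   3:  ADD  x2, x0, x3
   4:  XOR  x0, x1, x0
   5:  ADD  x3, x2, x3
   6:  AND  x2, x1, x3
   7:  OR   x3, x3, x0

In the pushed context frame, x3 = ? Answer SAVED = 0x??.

after  0: x0=0x3e x1=0x78 x2=0x78 x3=0x8d  N=0 Z=0
after  1: x0=0x3e x1=0x46 x2=0x78 x3=0x8d  N=0 Z=0
after  2: x0=0x3e x1=0x46 x2=0x06 x3=0x8d  N=0 Z=0
after  3: x0=0x3e x1=0x46 x2=0xcb x3=0x8d  N=1 Z=0
after  4: x0=0x78 x1=0x46 x2=0xcb x3=0x8d  N=0 Z=0
after  5: x0=0x78 x1=0x46 x2=0xcb x3=0x58  N=0 Z=0
after  6: x0=0x78 x1=0x46 x2=0x40 x3=0x58  N=0 Z=0
-- IRQ taken; context saved, return-PC = 7 --

SAVED = 0x58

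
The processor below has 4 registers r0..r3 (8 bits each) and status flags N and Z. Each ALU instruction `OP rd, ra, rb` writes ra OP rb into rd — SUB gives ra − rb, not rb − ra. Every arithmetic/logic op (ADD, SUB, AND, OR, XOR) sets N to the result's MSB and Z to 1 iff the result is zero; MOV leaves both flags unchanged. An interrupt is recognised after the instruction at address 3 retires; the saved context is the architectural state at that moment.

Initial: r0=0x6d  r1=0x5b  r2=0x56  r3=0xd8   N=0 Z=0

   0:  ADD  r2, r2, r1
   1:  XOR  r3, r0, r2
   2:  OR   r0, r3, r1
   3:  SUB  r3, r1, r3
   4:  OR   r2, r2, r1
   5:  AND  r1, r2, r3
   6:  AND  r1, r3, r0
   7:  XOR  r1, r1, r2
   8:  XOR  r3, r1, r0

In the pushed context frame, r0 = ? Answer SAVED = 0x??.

after  0: r0=0x6d r1=0x5b r2=0xb1 r3=0xd8  N=1 Z=0
after  1: r0=0x6d r1=0x5b r2=0xb1 r3=0xdc  N=1 Z=0
after  2: r0=0xdf r1=0x5b r2=0xb1 r3=0xdc  N=1 Z=0
after  3: r0=0xdf r1=0x5b r2=0xb1 r3=0x7f  N=0 Z=0
-- IRQ taken; context saved, return-PC = 4 --

SAVED = 0xdf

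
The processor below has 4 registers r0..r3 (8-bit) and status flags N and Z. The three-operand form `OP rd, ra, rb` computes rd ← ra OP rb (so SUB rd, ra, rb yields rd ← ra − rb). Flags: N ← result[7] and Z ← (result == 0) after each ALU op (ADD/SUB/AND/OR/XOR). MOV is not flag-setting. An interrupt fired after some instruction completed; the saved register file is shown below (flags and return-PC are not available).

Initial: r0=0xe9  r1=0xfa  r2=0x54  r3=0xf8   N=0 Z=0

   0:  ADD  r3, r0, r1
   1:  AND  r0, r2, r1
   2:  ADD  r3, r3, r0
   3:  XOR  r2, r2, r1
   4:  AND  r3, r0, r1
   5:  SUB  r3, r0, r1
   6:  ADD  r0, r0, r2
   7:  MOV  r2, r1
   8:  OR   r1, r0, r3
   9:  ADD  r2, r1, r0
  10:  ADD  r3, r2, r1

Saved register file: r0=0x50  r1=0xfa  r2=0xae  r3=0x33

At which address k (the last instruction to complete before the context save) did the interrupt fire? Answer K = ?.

K = 3

after  0: r0=0xe9 r1=0xfa r2=0x54 r3=0xe3  N=1 Z=0
after  1: r0=0x50 r1=0xfa r2=0x54 r3=0xe3  N=0 Z=0
after  2: r0=0x50 r1=0xfa r2=0x54 r3=0x33  N=0 Z=0
after  3: r0=0x50 r1=0xfa r2=0xae r3=0x33  N=1 Z=0
-- IRQ taken; context saved, return-PC = 4 --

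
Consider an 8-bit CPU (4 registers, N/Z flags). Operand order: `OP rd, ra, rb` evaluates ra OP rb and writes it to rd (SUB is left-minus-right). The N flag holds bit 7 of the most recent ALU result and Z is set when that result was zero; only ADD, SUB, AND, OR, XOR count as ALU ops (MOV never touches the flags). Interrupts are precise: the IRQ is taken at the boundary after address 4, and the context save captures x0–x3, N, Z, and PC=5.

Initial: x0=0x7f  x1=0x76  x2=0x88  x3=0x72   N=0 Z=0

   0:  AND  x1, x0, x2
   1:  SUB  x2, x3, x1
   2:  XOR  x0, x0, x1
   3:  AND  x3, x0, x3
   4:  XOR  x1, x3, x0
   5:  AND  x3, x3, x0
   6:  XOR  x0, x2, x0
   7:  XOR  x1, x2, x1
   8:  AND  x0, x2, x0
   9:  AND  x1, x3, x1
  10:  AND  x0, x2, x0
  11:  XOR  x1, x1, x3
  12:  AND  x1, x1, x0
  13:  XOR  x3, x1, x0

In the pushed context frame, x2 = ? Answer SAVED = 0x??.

after  0: x0=0x7f x1=0x08 x2=0x88 x3=0x72  N=0 Z=0
after  1: x0=0x7f x1=0x08 x2=0x6a x3=0x72  N=0 Z=0
after  2: x0=0x77 x1=0x08 x2=0x6a x3=0x72  N=0 Z=0
after  3: x0=0x77 x1=0x08 x2=0x6a x3=0x72  N=0 Z=0
after  4: x0=0x77 x1=0x05 x2=0x6a x3=0x72  N=0 Z=0
-- IRQ taken; context saved, return-PC = 5 --

SAVED = 0x6a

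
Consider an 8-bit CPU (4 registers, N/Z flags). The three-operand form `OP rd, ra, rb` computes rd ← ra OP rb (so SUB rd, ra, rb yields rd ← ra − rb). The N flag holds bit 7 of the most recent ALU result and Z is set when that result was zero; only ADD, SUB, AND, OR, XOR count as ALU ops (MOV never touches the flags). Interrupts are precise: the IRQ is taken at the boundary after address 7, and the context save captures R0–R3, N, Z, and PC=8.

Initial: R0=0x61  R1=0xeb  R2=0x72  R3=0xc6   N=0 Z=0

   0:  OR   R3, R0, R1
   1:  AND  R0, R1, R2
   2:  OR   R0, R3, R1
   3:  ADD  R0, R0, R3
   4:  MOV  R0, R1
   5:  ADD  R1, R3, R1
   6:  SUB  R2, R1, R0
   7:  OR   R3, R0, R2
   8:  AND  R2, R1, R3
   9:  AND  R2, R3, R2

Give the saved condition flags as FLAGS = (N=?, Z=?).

after  0: R0=0x61 R1=0xeb R2=0x72 R3=0xeb  N=1 Z=0
after  1: R0=0x62 R1=0xeb R2=0x72 R3=0xeb  N=0 Z=0
after  2: R0=0xeb R1=0xeb R2=0x72 R3=0xeb  N=1 Z=0
after  3: R0=0xd6 R1=0xeb R2=0x72 R3=0xeb  N=1 Z=0
after  4: R0=0xeb R1=0xeb R2=0x72 R3=0xeb  N=1 Z=0
after  5: R0=0xeb R1=0xd6 R2=0x72 R3=0xeb  N=1 Z=0
after  6: R0=0xeb R1=0xd6 R2=0xeb R3=0xeb  N=1 Z=0
after  7: R0=0xeb R1=0xd6 R2=0xeb R3=0xeb  N=1 Z=0
-- IRQ taken; context saved, return-PC = 8 --

FLAGS = (N=1, Z=0)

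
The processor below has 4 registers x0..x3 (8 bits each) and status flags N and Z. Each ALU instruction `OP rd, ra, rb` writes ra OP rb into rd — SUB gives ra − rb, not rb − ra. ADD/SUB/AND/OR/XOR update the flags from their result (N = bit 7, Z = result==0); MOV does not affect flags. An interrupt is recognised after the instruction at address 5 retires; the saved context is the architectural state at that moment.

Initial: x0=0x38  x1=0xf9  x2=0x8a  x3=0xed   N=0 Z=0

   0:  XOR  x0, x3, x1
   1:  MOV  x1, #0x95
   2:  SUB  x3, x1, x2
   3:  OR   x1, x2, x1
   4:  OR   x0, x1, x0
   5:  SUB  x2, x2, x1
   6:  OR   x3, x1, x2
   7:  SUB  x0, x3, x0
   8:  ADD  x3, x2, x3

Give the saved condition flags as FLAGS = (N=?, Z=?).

FLAGS = (N=1, Z=0)

after  0: x0=0x14 x1=0xf9 x2=0x8a x3=0xed  N=0 Z=0
after  1: x0=0x14 x1=0x95 x2=0x8a x3=0xed  N=0 Z=0
after  2: x0=0x14 x1=0x95 x2=0x8a x3=0x0b  N=0 Z=0
after  3: x0=0x14 x1=0x9f x2=0x8a x3=0x0b  N=1 Z=0
after  4: x0=0x9f x1=0x9f x2=0x8a x3=0x0b  N=1 Z=0
after  5: x0=0x9f x1=0x9f x2=0xeb x3=0x0b  N=1 Z=0
-- IRQ taken; context saved, return-PC = 6 --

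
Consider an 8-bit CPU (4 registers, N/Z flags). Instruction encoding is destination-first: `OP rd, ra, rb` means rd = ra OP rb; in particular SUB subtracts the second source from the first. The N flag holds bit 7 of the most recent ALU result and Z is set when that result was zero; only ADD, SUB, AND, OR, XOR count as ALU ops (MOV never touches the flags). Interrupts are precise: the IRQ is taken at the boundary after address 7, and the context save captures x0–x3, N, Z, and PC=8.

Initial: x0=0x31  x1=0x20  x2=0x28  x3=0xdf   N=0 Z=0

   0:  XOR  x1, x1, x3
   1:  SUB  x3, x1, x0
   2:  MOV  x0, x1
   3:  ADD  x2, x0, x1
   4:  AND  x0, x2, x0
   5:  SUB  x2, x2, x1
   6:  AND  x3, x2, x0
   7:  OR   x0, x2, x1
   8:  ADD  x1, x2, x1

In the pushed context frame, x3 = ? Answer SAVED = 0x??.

SAVED = 0xfe

after  0: x0=0x31 x1=0xff x2=0x28 x3=0xdf  N=1 Z=0
after  1: x0=0x31 x1=0xff x2=0x28 x3=0xce  N=1 Z=0
after  2: x0=0xff x1=0xff x2=0x28 x3=0xce  N=1 Z=0
after  3: x0=0xff x1=0xff x2=0xfe x3=0xce  N=1 Z=0
after  4: x0=0xfe x1=0xff x2=0xfe x3=0xce  N=1 Z=0
after  5: x0=0xfe x1=0xff x2=0xff x3=0xce  N=1 Z=0
after  6: x0=0xfe x1=0xff x2=0xff x3=0xfe  N=1 Z=0
after  7: x0=0xff x1=0xff x2=0xff x3=0xfe  N=1 Z=0
-- IRQ taken; context saved, return-PC = 8 --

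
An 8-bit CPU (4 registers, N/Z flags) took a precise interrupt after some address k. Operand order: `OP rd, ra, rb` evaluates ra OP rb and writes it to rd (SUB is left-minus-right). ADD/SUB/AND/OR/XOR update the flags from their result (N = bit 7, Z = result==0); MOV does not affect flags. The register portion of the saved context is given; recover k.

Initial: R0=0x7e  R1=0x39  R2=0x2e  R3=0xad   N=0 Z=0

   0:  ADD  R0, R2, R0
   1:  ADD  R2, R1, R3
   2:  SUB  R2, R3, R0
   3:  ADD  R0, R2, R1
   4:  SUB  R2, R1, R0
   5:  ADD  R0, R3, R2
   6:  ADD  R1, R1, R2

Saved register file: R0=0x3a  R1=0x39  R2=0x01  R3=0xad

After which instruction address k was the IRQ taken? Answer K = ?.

K = 3

after  0: R0=0xac R1=0x39 R2=0x2e R3=0xad  N=1 Z=0
after  1: R0=0xac R1=0x39 R2=0xe6 R3=0xad  N=1 Z=0
after  2: R0=0xac R1=0x39 R2=0x01 R3=0xad  N=0 Z=0
after  3: R0=0x3a R1=0x39 R2=0x01 R3=0xad  N=0 Z=0
-- IRQ taken; context saved, return-PC = 4 --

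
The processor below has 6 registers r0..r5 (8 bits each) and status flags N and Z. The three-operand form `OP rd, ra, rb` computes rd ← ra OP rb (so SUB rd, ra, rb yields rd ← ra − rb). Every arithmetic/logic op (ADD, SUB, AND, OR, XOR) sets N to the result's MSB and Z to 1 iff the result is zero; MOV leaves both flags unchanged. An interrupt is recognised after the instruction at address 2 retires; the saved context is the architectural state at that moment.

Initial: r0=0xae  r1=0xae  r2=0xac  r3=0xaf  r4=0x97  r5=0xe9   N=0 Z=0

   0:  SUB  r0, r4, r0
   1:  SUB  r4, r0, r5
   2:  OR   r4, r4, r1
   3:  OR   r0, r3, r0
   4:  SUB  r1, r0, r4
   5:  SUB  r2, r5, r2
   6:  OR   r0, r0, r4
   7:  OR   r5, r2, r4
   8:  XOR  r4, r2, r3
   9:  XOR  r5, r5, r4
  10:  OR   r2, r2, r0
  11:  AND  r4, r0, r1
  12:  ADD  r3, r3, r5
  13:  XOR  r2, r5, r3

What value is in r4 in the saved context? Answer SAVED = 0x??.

SAVED = 0xae

after  0: r0=0xe9 r1=0xae r2=0xac r3=0xaf r4=0x97 r5=0xe9  N=1 Z=0
after  1: r0=0xe9 r1=0xae r2=0xac r3=0xaf r4=0x00 r5=0xe9  N=0 Z=1
after  2: r0=0xe9 r1=0xae r2=0xac r3=0xaf r4=0xae r5=0xe9  N=1 Z=0
-- IRQ taken; context saved, return-PC = 3 --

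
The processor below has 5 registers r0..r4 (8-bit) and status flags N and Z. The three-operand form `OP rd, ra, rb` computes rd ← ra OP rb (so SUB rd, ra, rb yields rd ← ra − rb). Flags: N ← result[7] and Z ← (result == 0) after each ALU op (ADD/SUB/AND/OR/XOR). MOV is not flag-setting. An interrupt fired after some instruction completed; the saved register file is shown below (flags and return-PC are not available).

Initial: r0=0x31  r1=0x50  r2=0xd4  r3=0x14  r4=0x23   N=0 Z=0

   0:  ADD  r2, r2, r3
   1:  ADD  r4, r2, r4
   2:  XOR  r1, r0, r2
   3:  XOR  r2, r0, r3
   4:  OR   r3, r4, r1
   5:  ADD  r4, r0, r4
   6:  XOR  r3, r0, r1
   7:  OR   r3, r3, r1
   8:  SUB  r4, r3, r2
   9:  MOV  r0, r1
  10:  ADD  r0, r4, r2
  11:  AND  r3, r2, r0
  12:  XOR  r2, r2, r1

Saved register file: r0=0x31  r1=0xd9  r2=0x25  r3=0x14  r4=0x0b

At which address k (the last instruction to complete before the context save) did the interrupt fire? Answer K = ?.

K = 3

after  0: r0=0x31 r1=0x50 r2=0xe8 r3=0x14 r4=0x23  N=1 Z=0
after  1: r0=0x31 r1=0x50 r2=0xe8 r3=0x14 r4=0x0b  N=0 Z=0
after  2: r0=0x31 r1=0xd9 r2=0xe8 r3=0x14 r4=0x0b  N=1 Z=0
after  3: r0=0x31 r1=0xd9 r2=0x25 r3=0x14 r4=0x0b  N=0 Z=0
-- IRQ taken; context saved, return-PC = 4 --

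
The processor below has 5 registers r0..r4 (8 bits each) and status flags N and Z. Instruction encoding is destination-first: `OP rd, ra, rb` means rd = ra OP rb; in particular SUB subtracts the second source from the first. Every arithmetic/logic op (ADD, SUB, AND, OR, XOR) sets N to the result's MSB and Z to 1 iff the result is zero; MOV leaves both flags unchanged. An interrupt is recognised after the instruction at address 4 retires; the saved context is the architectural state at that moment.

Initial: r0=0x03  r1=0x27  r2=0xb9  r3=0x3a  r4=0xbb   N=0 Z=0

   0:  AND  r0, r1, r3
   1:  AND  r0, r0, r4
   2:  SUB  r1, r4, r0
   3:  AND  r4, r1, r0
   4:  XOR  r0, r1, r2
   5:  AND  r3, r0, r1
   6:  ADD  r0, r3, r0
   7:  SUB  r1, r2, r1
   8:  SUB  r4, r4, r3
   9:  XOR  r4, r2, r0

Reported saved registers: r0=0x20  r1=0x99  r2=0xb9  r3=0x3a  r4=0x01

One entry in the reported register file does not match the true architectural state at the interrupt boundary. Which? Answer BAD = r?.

BAD = r4

after  0: r0=0x22 r1=0x27 r2=0xb9 r3=0x3a r4=0xbb  N=0 Z=0
after  1: r0=0x22 r1=0x27 r2=0xb9 r3=0x3a r4=0xbb  N=0 Z=0
after  2: r0=0x22 r1=0x99 r2=0xb9 r3=0x3a r4=0xbb  N=1 Z=0
after  3: r0=0x22 r1=0x99 r2=0xb9 r3=0x3a r4=0x00  N=0 Z=1
after  4: r0=0x20 r1=0x99 r2=0xb9 r3=0x3a r4=0x00  N=0 Z=0
-- IRQ taken; context saved, return-PC = 5 --
mismatch: r4: reported 0x01 vs actual 0x00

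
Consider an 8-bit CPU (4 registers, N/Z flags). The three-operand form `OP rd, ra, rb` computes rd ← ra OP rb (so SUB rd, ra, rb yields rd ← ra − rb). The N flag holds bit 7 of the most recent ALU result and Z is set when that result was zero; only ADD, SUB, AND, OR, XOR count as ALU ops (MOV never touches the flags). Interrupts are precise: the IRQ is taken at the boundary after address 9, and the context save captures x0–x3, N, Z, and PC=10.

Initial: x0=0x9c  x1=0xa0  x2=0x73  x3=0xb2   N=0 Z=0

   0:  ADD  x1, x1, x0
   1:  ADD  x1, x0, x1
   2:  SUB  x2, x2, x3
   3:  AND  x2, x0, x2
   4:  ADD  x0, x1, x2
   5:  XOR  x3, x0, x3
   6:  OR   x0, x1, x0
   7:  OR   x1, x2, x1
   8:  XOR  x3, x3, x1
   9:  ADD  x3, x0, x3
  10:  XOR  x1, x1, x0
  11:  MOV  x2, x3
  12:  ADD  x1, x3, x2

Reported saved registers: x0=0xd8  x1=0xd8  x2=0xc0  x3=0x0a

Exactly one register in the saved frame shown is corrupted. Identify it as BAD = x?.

after  0: x0=0x9c x1=0x3c x2=0x73 x3=0xb2  N=0 Z=0
after  1: x0=0x9c x1=0xd8 x2=0x73 x3=0xb2  N=1 Z=0
after  2: x0=0x9c x1=0xd8 x2=0xc1 x3=0xb2  N=1 Z=0
after  3: x0=0x9c x1=0xd8 x2=0x80 x3=0xb2  N=1 Z=0
after  4: x0=0x58 x1=0xd8 x2=0x80 x3=0xb2  N=0 Z=0
after  5: x0=0x58 x1=0xd8 x2=0x80 x3=0xea  N=1 Z=0
after  6: x0=0xd8 x1=0xd8 x2=0x80 x3=0xea  N=1 Z=0
after  7: x0=0xd8 x1=0xd8 x2=0x80 x3=0xea  N=1 Z=0
after  8: x0=0xd8 x1=0xd8 x2=0x80 x3=0x32  N=0 Z=0
after  9: x0=0xd8 x1=0xd8 x2=0x80 x3=0x0a  N=0 Z=0
-- IRQ taken; context saved, return-PC = 10 --
mismatch: x2: reported 0xc0 vs actual 0x80

BAD = x2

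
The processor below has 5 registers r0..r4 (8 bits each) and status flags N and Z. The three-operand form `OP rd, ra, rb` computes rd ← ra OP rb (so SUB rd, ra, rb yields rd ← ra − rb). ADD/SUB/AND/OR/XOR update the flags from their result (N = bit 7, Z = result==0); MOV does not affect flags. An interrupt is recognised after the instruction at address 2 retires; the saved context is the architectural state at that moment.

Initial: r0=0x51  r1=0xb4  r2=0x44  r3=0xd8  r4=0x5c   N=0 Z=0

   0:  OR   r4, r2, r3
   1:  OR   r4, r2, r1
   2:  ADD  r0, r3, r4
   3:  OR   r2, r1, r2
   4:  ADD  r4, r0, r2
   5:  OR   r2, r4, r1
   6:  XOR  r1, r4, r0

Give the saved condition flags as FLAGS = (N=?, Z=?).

after  0: r0=0x51 r1=0xb4 r2=0x44 r3=0xd8 r4=0xdc  N=1 Z=0
after  1: r0=0x51 r1=0xb4 r2=0x44 r3=0xd8 r4=0xf4  N=1 Z=0
after  2: r0=0xcc r1=0xb4 r2=0x44 r3=0xd8 r4=0xf4  N=1 Z=0
-- IRQ taken; context saved, return-PC = 3 --

FLAGS = (N=1, Z=0)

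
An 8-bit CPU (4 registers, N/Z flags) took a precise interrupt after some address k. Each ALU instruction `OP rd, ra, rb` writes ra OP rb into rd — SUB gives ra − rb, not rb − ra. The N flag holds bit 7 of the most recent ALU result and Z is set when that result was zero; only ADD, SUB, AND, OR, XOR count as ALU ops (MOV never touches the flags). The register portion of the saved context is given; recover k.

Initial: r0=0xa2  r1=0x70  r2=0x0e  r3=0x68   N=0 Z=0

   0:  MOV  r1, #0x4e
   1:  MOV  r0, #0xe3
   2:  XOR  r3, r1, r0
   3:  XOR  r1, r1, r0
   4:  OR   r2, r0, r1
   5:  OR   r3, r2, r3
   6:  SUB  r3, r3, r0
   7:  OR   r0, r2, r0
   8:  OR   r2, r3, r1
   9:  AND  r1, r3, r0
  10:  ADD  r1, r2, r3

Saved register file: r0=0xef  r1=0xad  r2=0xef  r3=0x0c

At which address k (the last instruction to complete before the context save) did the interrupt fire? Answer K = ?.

K = 7

after  0: r0=0xa2 r1=0x4e r2=0x0e r3=0x68  N=0 Z=0
after  1: r0=0xe3 r1=0x4e r2=0x0e r3=0x68  N=0 Z=0
after  2: r0=0xe3 r1=0x4e r2=0x0e r3=0xad  N=1 Z=0
after  3: r0=0xe3 r1=0xad r2=0x0e r3=0xad  N=1 Z=0
after  4: r0=0xe3 r1=0xad r2=0xef r3=0xad  N=1 Z=0
after  5: r0=0xe3 r1=0xad r2=0xef r3=0xef  N=1 Z=0
after  6: r0=0xe3 r1=0xad r2=0xef r3=0x0c  N=0 Z=0
after  7: r0=0xef r1=0xad r2=0xef r3=0x0c  N=1 Z=0
-- IRQ taken; context saved, return-PC = 8 --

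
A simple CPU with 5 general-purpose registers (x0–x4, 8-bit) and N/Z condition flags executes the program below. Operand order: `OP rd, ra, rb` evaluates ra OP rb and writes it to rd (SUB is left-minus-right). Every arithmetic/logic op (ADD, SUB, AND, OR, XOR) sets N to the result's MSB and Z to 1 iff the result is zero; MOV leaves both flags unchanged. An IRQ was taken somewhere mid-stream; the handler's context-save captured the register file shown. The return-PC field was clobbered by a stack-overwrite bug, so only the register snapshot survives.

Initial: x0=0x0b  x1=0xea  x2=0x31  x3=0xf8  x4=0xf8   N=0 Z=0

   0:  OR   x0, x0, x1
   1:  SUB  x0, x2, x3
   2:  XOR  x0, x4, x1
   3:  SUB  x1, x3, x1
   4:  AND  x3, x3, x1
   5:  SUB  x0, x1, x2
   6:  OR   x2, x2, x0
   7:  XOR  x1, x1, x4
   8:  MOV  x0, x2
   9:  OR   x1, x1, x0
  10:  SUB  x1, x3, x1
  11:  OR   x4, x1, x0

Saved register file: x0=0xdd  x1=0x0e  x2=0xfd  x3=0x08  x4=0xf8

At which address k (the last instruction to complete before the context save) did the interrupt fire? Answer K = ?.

K = 6

after  0: x0=0xeb x1=0xea x2=0x31 x3=0xf8 x4=0xf8  N=1 Z=0
after  1: x0=0x39 x1=0xea x2=0x31 x3=0xf8 x4=0xf8  N=0 Z=0
after  2: x0=0x12 x1=0xea x2=0x31 x3=0xf8 x4=0xf8  N=0 Z=0
after  3: x0=0x12 x1=0x0e x2=0x31 x3=0xf8 x4=0xf8  N=0 Z=0
after  4: x0=0x12 x1=0x0e x2=0x31 x3=0x08 x4=0xf8  N=0 Z=0
after  5: x0=0xdd x1=0x0e x2=0x31 x3=0x08 x4=0xf8  N=1 Z=0
after  6: x0=0xdd x1=0x0e x2=0xfd x3=0x08 x4=0xf8  N=1 Z=0
-- IRQ taken; context saved, return-PC = 7 --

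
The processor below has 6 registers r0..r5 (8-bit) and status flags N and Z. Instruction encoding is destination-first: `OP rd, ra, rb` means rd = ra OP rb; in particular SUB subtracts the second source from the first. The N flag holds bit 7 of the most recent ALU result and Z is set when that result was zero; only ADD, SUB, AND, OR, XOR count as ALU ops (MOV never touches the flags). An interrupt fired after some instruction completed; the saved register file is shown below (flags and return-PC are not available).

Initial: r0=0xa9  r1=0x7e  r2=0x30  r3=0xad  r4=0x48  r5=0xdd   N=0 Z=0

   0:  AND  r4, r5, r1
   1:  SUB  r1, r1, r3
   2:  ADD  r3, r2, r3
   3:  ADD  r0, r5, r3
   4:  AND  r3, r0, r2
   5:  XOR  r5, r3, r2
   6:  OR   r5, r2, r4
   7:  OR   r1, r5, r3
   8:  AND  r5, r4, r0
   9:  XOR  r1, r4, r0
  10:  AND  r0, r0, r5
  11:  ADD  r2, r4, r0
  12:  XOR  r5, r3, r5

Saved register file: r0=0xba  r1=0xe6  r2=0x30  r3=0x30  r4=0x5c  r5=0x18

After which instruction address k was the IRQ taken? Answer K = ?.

K = 9

after  0: r0=0xa9 r1=0x7e r2=0x30 r3=0xad r4=0x5c r5=0xdd  N=0 Z=0
after  1: r0=0xa9 r1=0xd1 r2=0x30 r3=0xad r4=0x5c r5=0xdd  N=1 Z=0
after  2: r0=0xa9 r1=0xd1 r2=0x30 r3=0xdd r4=0x5c r5=0xdd  N=1 Z=0
after  3: r0=0xba r1=0xd1 r2=0x30 r3=0xdd r4=0x5c r5=0xdd  N=1 Z=0
after  4: r0=0xba r1=0xd1 r2=0x30 r3=0x30 r4=0x5c r5=0xdd  N=0 Z=0
after  5: r0=0xba r1=0xd1 r2=0x30 r3=0x30 r4=0x5c r5=0x00  N=0 Z=1
after  6: r0=0xba r1=0xd1 r2=0x30 r3=0x30 r4=0x5c r5=0x7c  N=0 Z=0
after  7: r0=0xba r1=0x7c r2=0x30 r3=0x30 r4=0x5c r5=0x7c  N=0 Z=0
after  8: r0=0xba r1=0x7c r2=0x30 r3=0x30 r4=0x5c r5=0x18  N=0 Z=0
after  9: r0=0xba r1=0xe6 r2=0x30 r3=0x30 r4=0x5c r5=0x18  N=1 Z=0
-- IRQ taken; context saved, return-PC = 10 --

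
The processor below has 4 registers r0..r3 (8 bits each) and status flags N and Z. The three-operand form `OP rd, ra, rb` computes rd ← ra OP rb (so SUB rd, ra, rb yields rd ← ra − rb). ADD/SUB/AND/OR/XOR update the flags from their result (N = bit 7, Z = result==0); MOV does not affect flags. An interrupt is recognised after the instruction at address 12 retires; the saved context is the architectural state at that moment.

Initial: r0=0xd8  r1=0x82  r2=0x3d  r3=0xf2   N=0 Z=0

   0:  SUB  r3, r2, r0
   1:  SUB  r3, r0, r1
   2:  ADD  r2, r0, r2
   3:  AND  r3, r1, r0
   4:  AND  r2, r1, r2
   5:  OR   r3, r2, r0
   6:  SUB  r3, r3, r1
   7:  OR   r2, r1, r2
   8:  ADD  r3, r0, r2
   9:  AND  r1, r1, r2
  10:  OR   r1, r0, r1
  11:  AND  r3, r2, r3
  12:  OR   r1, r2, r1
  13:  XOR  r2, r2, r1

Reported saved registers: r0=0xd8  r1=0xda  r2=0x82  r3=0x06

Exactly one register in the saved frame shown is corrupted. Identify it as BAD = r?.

after  0: r0=0xd8 r1=0x82 r2=0x3d r3=0x65  N=0 Z=0
after  1: r0=0xd8 r1=0x82 r2=0x3d r3=0x56  N=0 Z=0
after  2: r0=0xd8 r1=0x82 r2=0x15 r3=0x56  N=0 Z=0
after  3: r0=0xd8 r1=0x82 r2=0x15 r3=0x80  N=1 Z=0
after  4: r0=0xd8 r1=0x82 r2=0x00 r3=0x80  N=0 Z=1
after  5: r0=0xd8 r1=0x82 r2=0x00 r3=0xd8  N=1 Z=0
after  6: r0=0xd8 r1=0x82 r2=0x00 r3=0x56  N=0 Z=0
after  7: r0=0xd8 r1=0x82 r2=0x82 r3=0x56  N=1 Z=0
after  8: r0=0xd8 r1=0x82 r2=0x82 r3=0x5a  N=0 Z=0
after  9: r0=0xd8 r1=0x82 r2=0x82 r3=0x5a  N=1 Z=0
after 10: r0=0xd8 r1=0xda r2=0x82 r3=0x5a  N=1 Z=0
after 11: r0=0xd8 r1=0xda r2=0x82 r3=0x02  N=0 Z=0
after 12: r0=0xd8 r1=0xda r2=0x82 r3=0x02  N=1 Z=0
-- IRQ taken; context saved, return-PC = 13 --
mismatch: r3: reported 0x06 vs actual 0x02

BAD = r3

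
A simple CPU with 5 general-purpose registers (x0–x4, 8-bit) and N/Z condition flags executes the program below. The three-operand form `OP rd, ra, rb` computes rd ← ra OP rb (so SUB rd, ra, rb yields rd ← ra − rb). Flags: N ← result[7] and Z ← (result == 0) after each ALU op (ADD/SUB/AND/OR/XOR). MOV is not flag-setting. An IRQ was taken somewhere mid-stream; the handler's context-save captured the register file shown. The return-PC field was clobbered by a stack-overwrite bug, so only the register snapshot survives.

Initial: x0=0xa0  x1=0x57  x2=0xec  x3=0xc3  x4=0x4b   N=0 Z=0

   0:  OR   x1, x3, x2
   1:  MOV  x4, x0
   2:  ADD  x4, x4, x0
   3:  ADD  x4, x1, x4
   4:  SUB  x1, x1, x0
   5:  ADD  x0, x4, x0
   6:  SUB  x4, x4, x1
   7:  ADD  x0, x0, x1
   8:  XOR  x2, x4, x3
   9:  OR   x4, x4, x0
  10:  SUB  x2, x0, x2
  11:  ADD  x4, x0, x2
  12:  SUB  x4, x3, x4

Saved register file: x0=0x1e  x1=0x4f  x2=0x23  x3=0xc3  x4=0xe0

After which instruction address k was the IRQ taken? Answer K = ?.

after  0: x0=0xa0 x1=0xef x2=0xec x3=0xc3 x4=0x4b  N=1 Z=0
after  1: x0=0xa0 x1=0xef x2=0xec x3=0xc3 x4=0xa0  N=1 Z=0
after  2: x0=0xa0 x1=0xef x2=0xec x3=0xc3 x4=0x40  N=0 Z=0
after  3: x0=0xa0 x1=0xef x2=0xec x3=0xc3 x4=0x2f  N=0 Z=0
after  4: x0=0xa0 x1=0x4f x2=0xec x3=0xc3 x4=0x2f  N=0 Z=0
after  5: x0=0xcf x1=0x4f x2=0xec x3=0xc3 x4=0x2f  N=1 Z=0
after  6: x0=0xcf x1=0x4f x2=0xec x3=0xc3 x4=0xe0  N=1 Z=0
after  7: x0=0x1e x1=0x4f x2=0xec x3=0xc3 x4=0xe0  N=0 Z=0
after  8: x0=0x1e x1=0x4f x2=0x23 x3=0xc3 x4=0xe0  N=0 Z=0
-- IRQ taken; context saved, return-PC = 9 --

K = 8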